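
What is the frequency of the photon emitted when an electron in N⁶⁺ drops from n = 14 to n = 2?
3.95e+16 Hz

First, find the transition energy:
E_14 = -13.6057 × 7² / 14² = -3.40143 eV
E_2 = -13.6057 × 7² / 2² = -166.66983 eV
|ΔE| = |E_2 - E_14| = 163.26840 eV

Convert to Joules: E = 163.26840 eV × (1.602177 × 10⁻¹⁹ J/eV) = 2.6158e-17 J

Using E = hf:
f = E/h = 2.6158e-17 J / (6.62607 × 10⁻³⁴ J·s)
f = 3.95e+16 Hz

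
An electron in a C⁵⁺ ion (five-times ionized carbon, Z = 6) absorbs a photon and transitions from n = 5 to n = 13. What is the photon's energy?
16.694 eV

The energy levels of a hydrogen-like atom are E_n = -13.6057 Z² eV / n².

Energy at n = 5: E_5 = -13.6057 × 6² / 5² = -19.592208 eV
Energy at n = 13: E_13 = -13.6057 × 6² / 13² = -2.898256 eV

The excitation energy is the difference:
ΔE = E_13 - E_5
ΔE = -2.898256 - (-19.592208)
ΔE = 16.694 eV

Since this is positive, energy must be absorbed (photon absorption).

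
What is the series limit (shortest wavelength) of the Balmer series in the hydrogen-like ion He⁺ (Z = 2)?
91.12651 nm

The series limit corresponds to the transition from n = ∞ to n = 2.
This is the highest energy (shortest wavelength) transition in the Balmer series.

E_∞ = 0 eV
E_2 = -13.6057 × 2² / 2² = -13.6057000 eV

Energy at series limit:
ΔE = E_∞ - E_2 = 0 - (-13.6057000) = 13.6057000 eV
λ = hc/E = 1239.84 eV·nm / 13.6057000 eV = 91.12651 nm

This energy equals the ionization energy from the n = 2 state of He⁺.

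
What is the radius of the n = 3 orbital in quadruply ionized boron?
0.095252 nm (or 0.952519 Å)

The Bohr radius formula is:
r_n = n² a₀ / Z

where a₀ = 0.052917721 nm is the Bohr radius.

For B⁴⁺ (Z = 5) at n = 3:
r_3 = 3² × 0.052917721 nm / 5
r_3 = 9 × 0.052917721 nm / 5
r_3 = 0.4762595 nm / 5
r_3 = 0.095252 nm

The electron orbits at approximately 0.095252 nm from the nucleus.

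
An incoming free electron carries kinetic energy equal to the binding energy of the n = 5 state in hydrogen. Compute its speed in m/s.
4.3754e+05 m/s (or 0.145947% of c)

The binding energy at n = 5 for hydrogen is:
E_5 = -13.6057/5² = -0.54422800 eV
|E_5| = 0.54422800 eV

Convert to Joules:
KE = 0.54422800 eV × (1.602177 × 10⁻¹⁹ J/eV) = 8.719496e-20 J

Using KE = ½mv²:
v = √(2·KE/m_e)
v = √(2 × 8.719496e-20 J / 9.10938 × 10⁻³¹ kg)
v = 4.3754e+05 m/s

This is approximately 0.145947% the speed of light.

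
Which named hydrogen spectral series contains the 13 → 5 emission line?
Pfund series

The spectral series in hydrogen are named based on the final (lower) energy level:
- Lyman series: n_final = 1 (ultraviolet)
- Balmer series: n_final = 2 (visible/near-UV)
- Paschen series: n_final = 3 (infrared)
- Brackett series: n_final = 4 (infrared)
- Pfund series: n_final = 5 (far infrared)

Since this transition ends at n = 5, it belongs to the Pfund series.

For reference, this 13 → 5 line has photon energy
ΔE = 13.6057 eV × (1/5² - 1/13²) = 0.463720899 eV,
corresponding to wavelength λ = hc/ΔE = 1239.84 eV·nm / 0.463720899 eV = 2673.677 nm in the far infrared region.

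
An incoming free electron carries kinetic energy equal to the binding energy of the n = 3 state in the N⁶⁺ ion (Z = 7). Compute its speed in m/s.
5.105e+06 m/s (or 1.70% of c)

The binding energy at n = 3 for N⁶⁺ is:
E_3 = -13.6057 × 7²/3² = -74.07548 eV
|E_3| = 74.07548 eV

Convert to Joules:
KE = 74.07548 eV × (1.602177 × 10⁻¹⁹ J/eV) = 1.18682e-17 J

Using KE = ½mv²:
v = √(2·KE/m_e)
v = √(2 × 1.18682e-17 J / 9.10938 × 10⁻³¹ kg)
v = 5.105e+06 m/s

This is approximately 1.70% the speed of light.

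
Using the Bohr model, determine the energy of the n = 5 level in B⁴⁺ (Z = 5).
-13.60570 eV

For hydrogen-like ions, the energy levels scale with Z²:
E_n = -13.6057 Z² / n² eV

For B⁴⁺ (Z = 5) at n = 5:
E_5 = -13.6057 × 5² / 5²
E_5 = -13.6057 × 25 / 25
E_5 = -340.1425 / 25
E_5 = -13.60570 eV

The energy is 25 times more negative than hydrogen at the same n due to the stronger nuclear charge.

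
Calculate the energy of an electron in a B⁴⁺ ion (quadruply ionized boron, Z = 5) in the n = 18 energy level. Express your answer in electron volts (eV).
-1.050 eV

The energy levels of a hydrogen-like atom are given by:
E_n = -13.6057 Z² / n² eV  (with Z = 5 for B⁴⁺)

For n = 18:
E_18 = -13.6057 × 5² / 18²
E_18 = -13.6057 × 25 / 324
E_18 = -1.050 eV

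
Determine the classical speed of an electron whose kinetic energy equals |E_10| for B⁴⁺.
1.094e+06 m/s (or 0.36487% of c)

The binding energy at n = 10 for B⁴⁺ is:
E_10 = -13.6057 × 5²/10² = -3.4014250 eV
|E_10| = 3.4014250 eV

Convert to Joules:
KE = 3.4014250 eV × (1.602177 × 10⁻¹⁹ J/eV) = 5.44968e-19 J

Using KE = ½mv²:
v = √(2·KE/m_e)
v = √(2 × 5.44968e-19 J / 9.10938 × 10⁻³¹ kg)
v = 1.094e+06 m/s

This is approximately 0.36487% the speed of light.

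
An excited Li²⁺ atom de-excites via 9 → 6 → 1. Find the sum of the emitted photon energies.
120.940 eV

The energy levels of Li²⁺ are E_n = -13.6057 × 3² / n² eV.

First transition (9 → 6):
ΔE₁ = |E_6 - E_9|
ΔE₁ = |-3.401425000 - (-1.511744444)| = 1.889681 eV

Second transition (6 → 1):
ΔE₂ = |E_1 - E_6|
ΔE₂ = |-122.451300000 - (-3.401425000)| = 119.049875 eV

Total energy released:
E_total = ΔE₁ + ΔE₂ = 1.889681 + 119.049875 = 120.940 eV

Note: This equals the direct transition 9 → 1: 120.940 eV ✓
Energy is conserved regardless of the path taken.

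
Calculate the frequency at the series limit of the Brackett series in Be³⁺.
3.2898e+15 Hz

The series limit corresponds to the transition from n = ∞ to n = 4.
This is the highest energy (shortest wavelength) transition in the Brackett series.

E_∞ = 0 eV
E_4 = -13.6057 × 4² / 4² = -13.605700 eV

Energy at series limit:
ΔE = E_∞ - E_4 = 0 - (-13.605700) = 13.605700 eV
E = 13.605700 eV × (1.602177 × 10⁻¹⁹ J/eV) = 2.179874e-18 J
f = E/h = 2.179874e-18 J / (6.62607 × 10⁻³⁴ J·s) = 3.2898e+15 Hz

This energy equals the ionization energy from the n = 4 state of Be³⁺.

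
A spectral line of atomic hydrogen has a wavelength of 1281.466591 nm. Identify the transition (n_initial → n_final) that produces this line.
n = 5 → n = 3

First, find the photon energy from the wavelength (hc = 1239.84 eV·nm):
E = hc/λ = 1239.84 eV·nm / 1281.466591 nm = 0.96751644 eV

The energy levels of hydrogen satisfy E_n = -13.6057 / n² eV, so an emission n_i → n_f releases
ΔE = 13.6057 × (1/n_f² − 1/n_i²) eV.

Setting ΔE equal to the photon energy:
1/n_f² − 1/n_i² = 0.96751644 / 13.6057 = 0.071111111

Since 1/n_i² must be positive, we need 1/n_f² > 0.071111111, i.e. n_f ≤ 3. For each allowed n_f, solve n_i = (1/n_f² − 0.071111111)^(−1/2) and check whether it is a whole number:
  n_f = 1: 1/n_i² = 1.000000000 − 0.071111111 = 0.928888889 → n_i = 1.038  (not an integer) ✗
  n_f = 2: 1/n_i² = 0.250000000 − 0.071111111 = 0.178888889 → n_i = 2.364  (not an integer) ✗
  n_f = 3: 1/n_i² = 0.111111111 − 0.071111111 = 0.040000000 → n_i = 5.000  → integer, n_i = 5 ✓

Only n_f = 3 gives an integer upper level, n_i = 5.

The transition is from n = 5 to n = 3 (emission).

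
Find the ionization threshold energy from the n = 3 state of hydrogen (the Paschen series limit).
1.5117 eV

The series limit corresponds to the transition from n = ∞ to n = 3.
This is the highest energy (shortest wavelength) transition in the Paschen series.

E_∞ = 0 eV
E_3 = -13.6057 / 3² = -1.5117 eV

Energy at series limit:
ΔE = E_∞ - E_3 = 0 - (-1.5117) = 1.5117 eV

This energy equals the ionization energy from the n = 3 state of hydrogen.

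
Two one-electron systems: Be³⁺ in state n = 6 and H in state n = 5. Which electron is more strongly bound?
Be³⁺ at n = 6 (E = -6.0470 eV)

Using E_n = -13.6057 Z² / n² eV:

Be³⁺ (Z = 4) at n = 6:
E = -13.6057 × 4² / 6² = -13.6057 × 16 / 36 = -6.0469778 eV

H (Z = 1) at n = 5:
E = -13.6057 × 1² / 5² = -13.6057 × 1 / 25 = -0.5442280 eV

Since -6.0469778 eV < -0.5442280 eV,
Be³⁺ at n = 6 is more tightly bound (requires more energy to ionize).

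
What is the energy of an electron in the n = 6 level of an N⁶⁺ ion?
-18.518869 eV

For hydrogen-like ions, the energy levels scale with Z²:
E_n = -13.6057 Z² / n² eV

For N⁶⁺ (Z = 7) at n = 6:
E_6 = -13.6057 × 7² / 6²
E_6 = -13.6057 × 49 / 36
E_6 = -666.6793 / 36
E_6 = -18.518869 eV

The energy is 49 times more negative than hydrogen at the same n due to the stronger nuclear charge.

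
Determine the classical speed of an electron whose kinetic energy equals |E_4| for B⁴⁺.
2.73e+06 m/s (or 0.91218% of c)

The binding energy at n = 4 for B⁴⁺ is:
E_4 = -13.6057 × 5²/4² = -21.2589063 eV
|E_4| = 21.2589063 eV

Convert to Joules:
KE = 21.2589063 eV × (1.602177 × 10⁻¹⁹ J/eV) = 3.4061e-18 J

Using KE = ½mv²:
v = √(2·KE/m_e)
v = √(2 × 3.4061e-18 J / 9.10938 × 10⁻³¹ kg)
v = 2.73e+06 m/s

This is approximately 0.91218% the speed of light.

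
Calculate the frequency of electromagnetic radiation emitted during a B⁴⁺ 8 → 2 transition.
1.92764e+16 Hz

First, find the transition energy:
E_8 = -13.6057 × 5² / 8² = -5.31472656 eV
E_2 = -13.6057 × 5² / 2² = -85.03562500 eV
|ΔE| = |E_2 - E_8| = 79.72089844 eV

Convert to Joules: E = 79.72089844 eV × (1.602177 × 10⁻¹⁹ J/eV) = 1.2772699e-17 J

Using E = hf:
f = E/h = 1.2772699e-17 J / (6.62607 × 10⁻³⁴ J·s)
f = 1.92764e+16 Hz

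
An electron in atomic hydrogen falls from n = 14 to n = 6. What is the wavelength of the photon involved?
4018.6792 nm

First, find the transition energy using E_n = -13.6057 / n² eV:
E_14 = -13.6057 / 14² = -0.0694168367 eV
E_6 = -13.6057 / 6² = -0.3779361111 eV

Photon energy: |ΔE| = |E_6 - E_14| = 0.3085192744 eV

Convert to wavelength using E = hc/λ with hc = 1239.84 eV·nm:
λ = hc/E = 1239.84 eV·nm / 0.3085192744 eV
λ = 4018.6792 nm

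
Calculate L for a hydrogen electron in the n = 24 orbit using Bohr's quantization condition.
2.53097e-33 J·s (or 24ℏ)

In the Bohr model, angular momentum is quantized:
L = nℏ

where ℏ = h/(2π) = 1.0545718e-34 J·s

For n = 24:
L = 24 × 1.0545718e-34 J·s
L = 2.53097e-33 J·s

This can also be written as L = 24ℏ.
The angular momentum is an integer multiple of the reduced Planck constant.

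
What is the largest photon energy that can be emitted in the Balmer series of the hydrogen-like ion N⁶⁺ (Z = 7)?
166.67 eV

The series limit corresponds to the transition from n = ∞ to n = 2.
This is the highest energy (shortest wavelength) transition in the Balmer series.

E_∞ = 0 eV
E_2 = -13.6057 × 7² / 2² = -166.67 eV

Energy at series limit:
ΔE = E_∞ - E_2 = 0 - (-166.67) = 166.67 eV

This energy equals the ionization energy from the n = 2 state of N⁶⁺.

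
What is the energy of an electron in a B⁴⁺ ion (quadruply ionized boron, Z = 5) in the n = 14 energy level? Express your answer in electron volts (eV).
-1.735 eV

The energy levels of a hydrogen-like atom are given by:
E_n = -13.6057 Z² / n² eV  (with Z = 5 for B⁴⁺)

For n = 14:
E_14 = -13.6057 × 5² / 14²
E_14 = -13.6057 × 25 / 196
E_14 = -1.735 eV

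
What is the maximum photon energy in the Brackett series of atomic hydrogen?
0.85036 eV

The series limit corresponds to the transition from n = ∞ to n = 4.
This is the highest energy (shortest wavelength) transition in the Brackett series.

E_∞ = 0 eV
E_4 = -13.6057 / 4² = -0.85036 eV

Energy at series limit:
ΔE = E_∞ - E_4 = 0 - (-0.85036) = 0.85036 eV

This energy equals the ionization energy from the n = 4 state of hydrogen.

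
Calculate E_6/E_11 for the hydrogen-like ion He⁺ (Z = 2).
3.36111

Using E_n = -13.6057 Z² / n² eV with Z = 2:

E_6 = -13.6057 × 2² / 6² = -54.4228 / 36 = -1.51174444444 eV
E_11 = -13.6057 × 2² / 11² = -54.4228 / 121 = -0.44977520661 eV

The ratio is:
E_6/E_11 = (-1.51174444444) / (-0.44977520661)
E_6/E_11 = (-54.4228/36) / (-54.4228/121)
E_6/E_11 = 121/36
E_6/E_11 = 3.36111
(Note: the Z² factors cancel in the ratio.)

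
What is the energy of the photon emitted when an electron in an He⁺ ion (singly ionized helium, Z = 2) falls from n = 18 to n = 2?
13.438 eV

The energy levels are E_n = -13.6057 Z² eV / n².

Energy at n = 18: E_18 = -13.6057 × 2² / 18² = -0.167972 eV
Energy at n = 2: E_2 = -13.6057 × 2² / 2² = -13.605700 eV

For emission (electron falling to lower state), the photon energy is:
E_photon = E_18 - E_2 = |-0.167972 - (-13.605700)|
E_photon = 13.438 eV

This energy is carried away by the emitted photon.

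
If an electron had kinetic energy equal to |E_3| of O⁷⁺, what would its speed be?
5.83e+06 m/s (or 1.945941% of c)

The binding energy at n = 3 for O⁷⁺ is:
E_3 = -13.6057 × 8²/3² = -96.75164444 eV
|E_3| = 96.75164444 eV

Convert to Joules:
KE = 96.75164444 eV × (1.602177 × 10⁻¹⁹ J/eV) = 1.5501e-17 J

Using KE = ½mv²:
v = √(2·KE/m_e)
v = √(2 × 1.5501e-17 J / 9.10938 × 10⁻³¹ kg)
v = 5.83e+06 m/s

This is approximately 1.945941% the speed of light.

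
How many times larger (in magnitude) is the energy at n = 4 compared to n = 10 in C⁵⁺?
6.25

Using E_n = -13.6057 Z² / n² eV with Z = 6:

E_4 = -13.6057 × 6² / 4² = -489.8052 / 16 = -30.61282500 eV
E_10 = -13.6057 × 6² / 10² = -489.8052 / 100 = -4.89805200 eV

The ratio is:
E_4/E_10 = (-30.61282500) / (-4.89805200)
E_4/E_10 = (-489.8052/16) / (-489.8052/100)
E_4/E_10 = 100/16
E_4/E_10 = 6.25
(Note: the Z² factors cancel in the ratio.)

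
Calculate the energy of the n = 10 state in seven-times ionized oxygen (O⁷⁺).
-8.71 eV

For hydrogen-like ions, the energy levels scale with Z²:
E_n = -13.6057 Z² / n² eV

For O⁷⁺ (Z = 8) at n = 10:
E_10 = -13.6057 × 8² / 10²
E_10 = -13.6057 × 64 / 100
E_10 = -870.7648 / 100
E_10 = -8.71 eV

The energy is 64 times more negative than hydrogen at the same n due to the stronger nuclear charge.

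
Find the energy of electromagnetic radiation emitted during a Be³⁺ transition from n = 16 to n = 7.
3.59 eV

The energy levels are E_n = -13.6057 Z² eV / n².

Energy at n = 16: E_16 = -13.6057 × 4² / 16² = -0.85036 eV
Energy at n = 7: E_7 = -13.6057 × 4² / 7² = -4.44268 eV

For emission (electron falling to lower state), the photon energy is:
E_photon = E_16 - E_7 = |-0.85036 - (-4.44268)|
E_photon = 3.59 eV

This energy is carried away by the emitted photon.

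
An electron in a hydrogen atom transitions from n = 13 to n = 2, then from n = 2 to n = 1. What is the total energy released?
13.5252 eV

The energy levels of hydrogen are E_n = -13.6057 / n² eV.

First transition (13 → 2):
ΔE₁ = |E_2 - E_13|
ΔE₁ = |-3.4014250000 - (-0.0805071006)| = 3.3209179 eV

Second transition (2 → 1):
ΔE₂ = |E_1 - E_2|
ΔE₂ = |-13.6057000000 - (-3.4014250000)| = 10.2042750 eV

Total energy released:
E_total = ΔE₁ + ΔE₂ = 3.3209179 + 10.2042750 = 13.5252 eV

Note: This equals the direct transition 13 → 1: 13.5252 eV ✓
Energy is conserved regardless of the path taken.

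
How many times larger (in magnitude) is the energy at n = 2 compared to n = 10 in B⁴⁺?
25.000

Using E_n = -13.6057 Z² / n² eV with Z = 5:

E_2 = -13.6057 × 5² / 2² = -340.1425 / 4 = -85.035625000 eV
E_10 = -13.6057 × 5² / 10² = -340.1425 / 100 = -3.401425000 eV

The ratio is:
E_2/E_10 = (-85.035625000) / (-3.401425000)
E_2/E_10 = (-340.1425/4) / (-340.1425/100)
E_2/E_10 = 100/4
E_2/E_10 = 25.000
(Note: the Z² factors cancel in the ratio.)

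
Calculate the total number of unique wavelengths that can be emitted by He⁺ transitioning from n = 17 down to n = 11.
21

The electron can occupy levels n = 11, 12, ..., 17 during de-excitation — that is m = 17 - 11 + 1 = 7 distinct levels.

The number of distinct spectral lines equals the number of ways to choose 2 of these m levels (each pair gives one possible emission transition):

Number of lines = m(m-1)/2 = 7×6/2 = 21

These correspond to all possible transitions between the 7 levels:
17 → 16, 17 → 15, 17 → 14, 17 → 13, 17 → 12, 17 → 11, 16 → 15, 16 → 14...

Each transition produces a photon with a unique energy (and thus wavelength). This count does not depend on Z.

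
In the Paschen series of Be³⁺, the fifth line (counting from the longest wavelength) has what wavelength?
59.646445 nm

The lines of a series are numbered from the longest wavelength (smallest ΔE) outward; the fifth line is the transition from n = n_f + 5 to n_f.
The Paschen series has all transitions ending at n_f = 3.

For Be³⁺ (Z = 4), the fifth line (ε-line) is the jump from n = 8 to n = 3:
E_8 = -13.6057 × 4² / 8² = -3.40142500 eV
E_3 = -13.6057 × 4² / 3² = -24.18791111 eV
ΔE = E_8 - E_3 = 20.78648611 eV

λ = hc/E = 1239.84 eV·nm / 20.78648611 eV
λ = 59.646445 nm

This is the ε-line of the Paschen series in Be³⁺.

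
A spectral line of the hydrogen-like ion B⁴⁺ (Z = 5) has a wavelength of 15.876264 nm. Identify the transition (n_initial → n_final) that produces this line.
n = 7 → n = 2

First, find the photon energy from the wavelength (hc = 1239.84 eV·nm):
E = hc/λ = 1239.84 eV·nm / 15.876264 nm = 78.093939 eV

The energy levels of B⁴⁺ satisfy E_n = -13.6057 × 5² / n² eV, so an emission n_i → n_f releases
ΔE = 13.6057 × 5² × (1/n_f² − 1/n_i²) eV.

Setting ΔE equal to the photon energy:
1/n_f² − 1/n_i² = 78.093939 / (13.6057 × 5²) = 0.22959183

Since 1/n_i² must be positive, we need 1/n_f² > 0.22959183, i.e. n_f ≤ 2. For each allowed n_f, solve n_i = (1/n_f² − 0.22959183)^(−1/2) and check whether it is a whole number:
  n_f = 1: 1/n_i² = 1.00000000 − 0.22959183 = 0.77040817 → n_i = 1.139  (not an integer) ✗
  n_f = 2: 1/n_i² = 0.25000000 − 0.22959183 = 0.02040817 → n_i = 7.000  → integer, n_i = 7 ✓

Only n_f = 2 gives an integer upper level, n_i = 7.

The transition is from n = 7 to n = 2 (emission).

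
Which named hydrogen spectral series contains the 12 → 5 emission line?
Pfund series

The spectral series in hydrogen are named based on the final (lower) energy level:
- Lyman series: n_final = 1 (ultraviolet)
- Balmer series: n_final = 2 (visible/near-UV)
- Paschen series: n_final = 3 (infrared)
- Brackett series: n_final = 4 (infrared)
- Pfund series: n_final = 5 (far infrared)

Since this transition ends at n = 5, it belongs to the Pfund series.

For reference, this 12 → 5 line has photon energy
ΔE = 13.6057 eV × (1/5² - 1/12²) = 0.44974397222 eV,
corresponding to wavelength λ = hc/ΔE = 1239.84 eV·nm / 0.44974397222 eV = 2756.76847 nm in the far infrared region.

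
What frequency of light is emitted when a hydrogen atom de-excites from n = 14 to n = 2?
8.05676e+14 Hz

First, find the transition energy:
E_14 = -13.6057 / 14² = -0.06941684 eV
E_2 = -13.6057 / 2² = -3.40142500 eV
|ΔE| = |E_2 - E_14| = 3.33200816 eV

Convert to Joules: E = 3.33200816 eV × (1.602177 × 10⁻¹⁹ J/eV) = 5.3384668e-19 J

Using E = hf:
f = E/h = 5.3384668e-19 J / (6.62607 × 10⁻³⁴ J·s)
f = 8.05676e+14 Hz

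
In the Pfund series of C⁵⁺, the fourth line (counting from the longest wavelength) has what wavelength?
91.53 nm

The lines of a series are numbered from the longest wavelength (smallest ΔE) outward; the fourth line is the transition from n = n_f + 4 to n_f.
The Pfund series has all transitions ending at n_f = 5.

For C⁵⁺ (Z = 6), the fourth line (δ-line) is the jump from n = 9 to n = 5:
E_9 = -13.6057 × 6² / 9² = -6.0470 eV
E_5 = -13.6057 × 6² / 5² = -19.5922 eV
ΔE = E_9 - E_5 = 13.5452 eV

λ = hc/E = 1239.84 eV·nm / 13.5452 eV
λ = 91.53 nm

This is the δ-line of the Pfund series in C⁵⁺.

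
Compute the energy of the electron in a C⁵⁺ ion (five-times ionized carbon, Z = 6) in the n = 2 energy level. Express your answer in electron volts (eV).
-122.45 eV

The energy levels of a hydrogen-like atom are given by:
E_n = -13.6057 Z² / n² eV  (with Z = 6 for C⁵⁺)

For n = 2:
E_2 = -13.6057 × 6² / 2²
E_2 = -13.6057 × 36 / 4
E_2 = -122.45 eV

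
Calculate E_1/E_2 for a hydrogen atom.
4.00

Using E_n = -13.6057 Z² / n² eV with Z = 1:

E_1 = -13.6057 / 1² = -13.6057 / 1 = -13.60570000 eV
E_2 = -13.6057 / 2² = -13.6057 / 4 = -3.40142500 eV

The ratio is:
E_1/E_2 = (-13.60570000) / (-3.40142500)
E_1/E_2 = (-13.6057/1) / (-13.6057/4)
E_1/E_2 = 4/1
E_1/E_2 = 4.00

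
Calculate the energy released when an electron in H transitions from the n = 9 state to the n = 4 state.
0.6824 eV

The energy levels are E_n = -13.6057 eV / n².

Energy at n = 9: E_9 = -13.6057 / 9² = -0.1679716 eV
Energy at n = 4: E_4 = -13.6057 / 4² = -0.8503563 eV

For emission (electron falling to lower state), the photon energy is:
E_photon = E_9 - E_4 = |-0.1679716 - (-0.8503563)|
E_photon = 0.6824 eV

This energy is carried away by the emitted photon.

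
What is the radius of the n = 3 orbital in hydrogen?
0.4763 nm (or 4.7626 Å)

The Bohr radius formula is:
r_n = n² a₀ / Z

where a₀ = 0.0529177 nm is the Bohr radius.

For H (Z = 1) at n = 3:
r_3 = 3² × 0.0529177 nm / 1
r_3 = 9 × 0.0529177 nm / 1
r_3 = 0.47626 nm / 1
r_3 = 0.4763 nm

The electron orbits at approximately 0.4763 nm from the nucleus.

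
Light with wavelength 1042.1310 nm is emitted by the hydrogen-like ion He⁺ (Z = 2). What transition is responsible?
n = 13 → n = 6

First, find the photon energy from the wavelength (hc = 1239.84 eV·nm):
E = hc/λ = 1239.84 eV·nm / 1042.1310 nm = 1.1897161 eV

The energy levels of He⁺ satisfy E_n = -13.6057 × 2² / n² eV, so an emission n_i → n_f releases
ΔE = 13.6057 × 2² × (1/n_f² − 1/n_i²) eV.

Setting ΔE equal to the photon energy:
1/n_f² − 1/n_i² = 1.1897161 / (13.6057 × 2²) = 0.021860619

Since 1/n_i² must be positive, we need 1/n_f² > 0.021860619, i.e. n_f ≤ 6. For each allowed n_f, solve n_i = (1/n_f² − 0.021860619)^(−1/2) and check whether it is a whole number:
  n_f = 1: 1/n_i² = 1.000000000 − 0.021860619 = 0.978139381 → n_i = 1.011  (not an integer) ✗
  n_f = 2: 1/n_i² = 0.250000000 − 0.021860619 = 0.228139381 → n_i = 2.094  (not an integer) ✗
  n_f = 3: 1/n_i² = 0.111111111 − 0.021860619 = 0.089250492 → n_i = 3.347  (not an integer) ✗
  n_f = 4: 1/n_i² = 0.062500000 − 0.021860619 = 0.040639381 → n_i = 4.961  (not an integer) ✗
  n_f = 5: 1/n_i² = 0.040000000 − 0.021860619 = 0.018139381 → n_i = 7.425  (not an integer) ✗
  n_f = 6: 1/n_i² = 0.027777778 − 0.021860619 = 0.005917159 → n_i = 13.000  → integer, n_i = 13 ✓

Only n_f = 6 gives an integer upper level, n_i = 13.

The transition is from n = 13 to n = 6 (emission).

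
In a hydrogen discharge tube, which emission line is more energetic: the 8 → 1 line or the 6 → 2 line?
8 → 1

Calculate the energy for each transition:

Transition 8 → 1:
ΔE₁ = |E_1 - E_8| = |-13.6057/1² - (-13.6057/8²)|
ΔE₁ = |-13.6057000000 - (-0.2125890625)| = 13.3931109 eV

Transition 6 → 2:
ΔE₂ = |E_2 - E_6| = |-13.6057/2² - (-13.6057/6²)|
ΔE₂ = |-3.4014250000 - (-0.3779361111)| = 3.0234889 eV

Since 13.3931109 eV > 3.0234889 eV, the transition 8 → 1 emits the more energetic photon.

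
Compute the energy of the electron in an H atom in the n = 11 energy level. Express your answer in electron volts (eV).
-0.11 eV

The energy levels of a hydrogen-like atom are given by:
E_n = -13.6057 eV / n²

For n = 11:
E_11 = -13.6057 eV / 11²
E_11 = -13.6057 eV / 121
E_11 = -0.11 eV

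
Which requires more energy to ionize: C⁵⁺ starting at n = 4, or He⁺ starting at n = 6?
C⁵⁺ at n = 4 (E = -30.61 eV)

Using E_n = -13.6057 Z² / n² eV:

C⁵⁺ (Z = 6) at n = 4:
E = -13.6057 × 6² / 4² = -13.6057 × 36 / 16 = -30.61283 eV

He⁺ (Z = 2) at n = 6:
E = -13.6057 × 2² / 6² = -13.6057 × 4 / 36 = -1.51174 eV

Since -30.61283 eV < -1.51174 eV,
C⁵⁺ at n = 4 is more tightly bound (requires more energy to ionize).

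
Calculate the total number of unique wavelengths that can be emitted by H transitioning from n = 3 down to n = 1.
3

The electron can occupy levels n = 1, 2, ..., 3 during de-excitation — that is m = 3 - 1 + 1 = 3 distinct levels.

The number of distinct spectral lines equals the number of ways to choose 2 of these m levels (each pair gives one possible emission transition):

Number of lines = m(m-1)/2 = 3×2/2 = 3

These correspond to all possible transitions between the 3 levels:
3 → 2, 3 → 1, 2 → 1

Each transition produces a photon with a unique energy (and thus wavelength). This count does not depend on Z.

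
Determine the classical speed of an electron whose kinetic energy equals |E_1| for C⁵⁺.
1.31262e+07 m/s (or 4.378% of c)

The binding energy at n = 1 for C⁵⁺ is:
E_1 = -13.6057 × 6²/1² = -489.805200 eV
|E_1| = 489.805200 eV

Convert to Joules:
KE = 489.805200 eV × (1.602177 × 10⁻¹⁹ J/eV) = 7.8475463e-17 J

Using KE = ½mv²:
v = √(2·KE/m_e)
v = √(2 × 7.8475463e-17 J / 9.10938 × 10⁻³¹ kg)
v = 1.31262e+07 m/s

This is approximately 4.378% the speed of light.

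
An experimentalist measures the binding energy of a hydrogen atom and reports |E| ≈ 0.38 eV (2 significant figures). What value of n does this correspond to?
n = 6

The exact energy levels follow E_n = -13.6057 eV / n².

The measured value (-0.38 eV) is reported to only 2 significant figures, so we must test candidate n values and see which one matches to that precision.

Candidate energies:
  n = 4:  E = -13.6057/4² = -0.85036 eV
  n = 5:  E = -13.6057/5² = -0.54423 eV
  n = 6:  E = -13.6057/6² = -0.37794 eV  ← matches
  n = 7:  E = -13.6057/7² = -0.27767 eV
  n = 8:  E = -13.6057/8² = -0.21259 eV

Checking against the measurement of -0.38 eV (2 sig figs), only n = 6 agrees:
E_6 = -0.37794 eV, which rounds to -0.38 eV ✓

Therefore n = 6.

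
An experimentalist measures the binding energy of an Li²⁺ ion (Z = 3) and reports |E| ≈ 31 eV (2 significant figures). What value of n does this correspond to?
n = 2

The exact energy levels follow E_n = -13.6057 Z² / n² eV with Z = 3.

The measured value (-31 eV) is reported to only 2 significant figures, so we must test candidate n values and see which one matches to that precision.

Candidate energies:
  n = 1:  E = -13.6057 × 3² / 1² = -122.45130 eV
  n = 2:  E = -13.6057 × 3² / 2² = -30.61283 eV  ← matches
  n = 3:  E = -13.6057 × 3² / 3² = -13.60570 eV
  n = 4:  E = -13.6057 × 3² / 4² = -7.65321 eV

Checking against the measurement of -31 eV (2 sig figs), only n = 2 agrees:
E_2 = -30.61283 eV, which rounds to -31 eV ✓

Therefore n = 2.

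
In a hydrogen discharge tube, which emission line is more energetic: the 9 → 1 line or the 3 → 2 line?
9 → 1

Calculate the energy for each transition:

Transition 9 → 1:
ΔE₁ = |E_1 - E_9| = |-13.6057/1² - (-13.6057/9²)|
ΔE₁ = |-13.60570000 - (-0.16797160)| = 13.43773 eV

Transition 3 → 2:
ΔE₂ = |E_2 - E_3| = |-13.6057/2² - (-13.6057/3²)|
ΔE₂ = |-3.40142500 - (-1.51174444)| = 1.88968 eV

Since 13.43773 eV > 1.88968 eV, the transition 9 → 1 emits the more energetic photon.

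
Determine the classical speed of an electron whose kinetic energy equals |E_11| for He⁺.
3.9776e+05 m/s (or 0.13% of c)

The binding energy at n = 11 for He⁺ is:
E_11 = -13.6057 × 2²/11² = -0.44977521 eV
|E_11| = 0.44977521 eV

Convert to Joules:
KE = 0.44977521 eV × (1.602177 × 10⁻¹⁹ J/eV) = 7.206195e-20 J

Using KE = ½mv²:
v = √(2·KE/m_e)
v = √(2 × 7.206195e-20 J / 9.10938 × 10⁻³¹ kg)
v = 3.9776e+05 m/s

This is approximately 0.13% the speed of light.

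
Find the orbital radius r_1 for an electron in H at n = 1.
0.0529 nm (or 0.5292 Å)

The Bohr radius formula is:
r_n = n² a₀ / Z

where a₀ = 0.0529177 nm is the Bohr radius.

For H (Z = 1) at n = 1:
r_1 = 1² × 0.0529177 nm / 1
r_1 = 1 × 0.0529177 nm / 1
r_1 = 0.05292 nm / 1
r_1 = 0.0529 nm

The electron orbits at approximately 0.0529 nm from the nucleus.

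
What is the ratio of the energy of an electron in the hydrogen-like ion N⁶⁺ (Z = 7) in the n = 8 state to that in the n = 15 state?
3.515625

Using E_n = -13.6057 Z² / n² eV with Z = 7:

E_8 = -13.6057 × 7² / 8² = -666.6793 / 64 = -10.41686406250 eV
E_15 = -13.6057 × 7² / 15² = -666.6793 / 225 = -2.96301911111 eV

The ratio is:
E_8/E_15 = (-10.41686406250) / (-2.96301911111)
E_8/E_15 = (-666.6793/64) / (-666.6793/225)
E_8/E_15 = 225/64
E_8/E_15 = 3.515625
(Note: the Z² factors cancel in the ratio.)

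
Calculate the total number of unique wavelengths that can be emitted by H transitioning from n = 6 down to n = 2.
10

The electron can occupy levels n = 2, 3, ..., 6 during de-excitation — that is m = 6 - 2 + 1 = 5 distinct levels.

The number of distinct spectral lines equals the number of ways to choose 2 of these m levels (each pair gives one possible emission transition):

Number of lines = m(m-1)/2 = 5×4/2 = 10

These correspond to all possible transitions between the 5 levels:
6 → 5, 6 → 4, 6 → 3, 6 → 2, 5 → 4, 5 → 3, 5 → 2, 4 → 3...

Each transition produces a photon with a unique energy (and thus wavelength). This count does not depend on Z.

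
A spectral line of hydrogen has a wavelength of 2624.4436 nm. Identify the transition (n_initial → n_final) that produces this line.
n = 6 → n = 4

First, find the photon energy from the wavelength (hc = 1239.84 eV·nm):
E = hc/λ = 1239.84 eV·nm / 2624.4436 nm = 0.47242014 eV

The energy levels of hydrogen satisfy E_n = -13.6057 / n² eV, so an emission n_i → n_f releases
ΔE = 13.6057 × (1/n_f² − 1/n_i²) eV.

Setting ΔE equal to the photon energy:
1/n_f² − 1/n_i² = 0.47242014 / 13.6057 = 0.034722222

Since 1/n_i² must be positive, we need 1/n_f² > 0.034722222, i.e. n_f ≤ 5. For each allowed n_f, solve n_i = (1/n_f² − 0.034722222)^(−1/2) and check whether it is a whole number:
  n_f = 1: 1/n_i² = 1.000000000 − 0.034722222 = 0.965277778 → n_i = 1.018  (not an integer) ✗
  n_f = 2: 1/n_i² = 0.250000000 − 0.034722222 = 0.215277778 → n_i = 2.155  (not an integer) ✗
  n_f = 3: 1/n_i² = 0.111111111 − 0.034722222 = 0.076388889 → n_i = 3.618  (not an integer) ✗
  n_f = 4: 1/n_i² = 0.062500000 − 0.034722222 = 0.027777778 → n_i = 6.000  → integer, n_i = 6 ✓
  n_f = 5: 1/n_i² = 0.040000000 − 0.034722222 = 0.005277778 → n_i = 13.765  (not an integer) ✗

Only n_f = 4 gives an integer upper level, n_i = 6.

The transition is from n = 6 to n = 4 (emission).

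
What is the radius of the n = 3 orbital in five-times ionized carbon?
0.0794 nm (or 0.7938 Å)

The Bohr radius formula is:
r_n = n² a₀ / Z

where a₀ = 0.0529177 nm is the Bohr radius.

For C⁵⁺ (Z = 6) at n = 3:
r_3 = 3² × 0.0529177 nm / 6
r_3 = 9 × 0.0529177 nm / 6
r_3 = 0.47626 nm / 6
r_3 = 0.0794 nm

The electron orbits at approximately 0.0794 nm from the nucleus.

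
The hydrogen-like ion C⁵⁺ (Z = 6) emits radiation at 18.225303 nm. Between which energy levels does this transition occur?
n = 3 → n = 2

First, find the photon energy from the wavelength (hc = 1239.84 eV·nm):
E = hc/λ = 1239.84 eV·nm / 18.225303 nm = 68.028499 eV

The energy levels of C⁵⁺ satisfy E_n = -13.6057 × 6² / n² eV, so an emission n_i → n_f releases
ΔE = 13.6057 × 6² × (1/n_f² − 1/n_i²) eV.

Setting ΔE equal to the photon energy:
1/n_f² − 1/n_i² = 68.028499 / (13.6057 × 6²) = 0.13888889

Since 1/n_i² must be positive, we need 1/n_f² > 0.13888889, i.e. n_f ≤ 2. For each allowed n_f, solve n_i = (1/n_f² − 0.13888889)^(−1/2) and check whether it is a whole number:
  n_f = 1: 1/n_i² = 1.00000000 − 0.13888889 = 0.86111111 → n_i = 1.078  (not an integer) ✗
  n_f = 2: 1/n_i² = 0.25000000 − 0.13888889 = 0.11111111 → n_i = 3.000  → integer, n_i = 3 ✓

Only n_f = 2 gives an integer upper level, n_i = 3.

The transition is from n = 3 to n = 2 (emission).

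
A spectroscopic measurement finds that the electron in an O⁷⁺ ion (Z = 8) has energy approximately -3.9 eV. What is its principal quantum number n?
n = 15

The exact energy levels follow E_n = -13.6057 Z² / n² eV with Z = 8.

The measured value (-3.9 eV) is reported to only 2 significant figures, so we must test candidate n values and see which one matches to that precision.

Candidate energies:
  n = 13:  E = -13.6057 × 8² / 13² = -5.15245 eV
  n = 14:  E = -13.6057 × 8² / 14² = -4.44268 eV
  n = 15:  E = -13.6057 × 8² / 15² = -3.87007 eV  ← matches
  n = 16:  E = -13.6057 × 8² / 16² = -3.40143 eV
  n = 17:  E = -13.6057 × 8² / 17² = -3.01303 eV

Checking against the measurement of -3.9 eV (2 sig figs), only n = 15 agrees:
E_15 = -3.87007 eV, which rounds to -3.9 eV ✓

Therefore n = 15.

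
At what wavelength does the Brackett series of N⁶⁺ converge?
29.75560 nm

The series limit corresponds to the transition from n = ∞ to n = 4.
This is the highest energy (shortest wavelength) transition in the Brackett series.

E_∞ = 0 eV
E_4 = -13.6057 × 7² / 4² = -41.6674563 eV

Energy at series limit:
ΔE = E_∞ - E_4 = 0 - (-41.6674563) = 41.6674563 eV
λ = hc/E = 1239.84 eV·nm / 41.6674563 eV = 29.75560 nm

This energy equals the ionization energy from the n = 4 state of N⁶⁺.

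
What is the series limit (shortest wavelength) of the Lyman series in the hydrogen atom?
91.1265 nm

The series limit corresponds to the transition from n = ∞ to n = 1.
This is the highest energy (shortest wavelength) transition in the Lyman series.

E_∞ = 0 eV
E_1 = -13.6057 / 1² = -13.605700 eV

Energy at series limit:
ΔE = E_∞ - E_1 = 0 - (-13.605700) = 13.605700 eV
λ = hc/E = 1239.84 eV·nm / 13.605700 eV = 91.1265 nm

This energy equals the ionization energy from the n = 1 state of hydrogen.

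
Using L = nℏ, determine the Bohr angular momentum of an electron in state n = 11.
1.16e-33 J·s (or 11ℏ)

In the Bohr model, angular momentum is quantized:
L = nℏ

where ℏ = h/(2π) = 1.0546e-34 J·s

For n = 11:
L = 11 × 1.0546e-34 J·s
L = 1.16e-33 J·s

This can also be written as L = 11ℏ.
The angular momentum is an integer multiple of the reduced Planck constant.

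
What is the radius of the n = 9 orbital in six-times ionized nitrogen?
0.6123 nm (or 6.1233 Å)

The Bohr radius formula is:
r_n = n² a₀ / Z

where a₀ = 0.0529177 nm is the Bohr radius.

For N⁶⁺ (Z = 7) at n = 9:
r_9 = 9² × 0.0529177 nm / 7
r_9 = 81 × 0.0529177 nm / 7
r_9 = 4.28633 nm / 7
r_9 = 0.6123 nm

The electron orbits at approximately 0.6123 nm from the nucleus.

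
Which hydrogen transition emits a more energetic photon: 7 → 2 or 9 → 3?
7 → 2

Calculate the energy for each transition:

Transition 7 → 2:
ΔE₁ = |E_2 - E_7| = |-13.6057/2² - (-13.6057/7²)|
ΔE₁ = |-3.401425000 - (-0.277667347)| = 3.123758 eV

Transition 9 → 3:
ΔE₂ = |E_3 - E_9| = |-13.6057/3² - (-13.6057/9²)|
ΔE₂ = |-1.511744444 - (-0.167971605)| = 1.343773 eV

Since 3.123758 eV > 1.343773 eV, the transition 7 → 2 emits the more energetic photon.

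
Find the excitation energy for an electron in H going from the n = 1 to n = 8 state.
13.393111 eV

The energy levels of a hydrogen-like atom are E_n = -13.6057 eV / n².

Energy at n = 1: E_1 = -13.6057 / 1² = -13.605700000 eV
Energy at n = 8: E_8 = -13.6057 / 8² = -0.212589063 eV

The excitation energy is the difference:
ΔE = E_8 - E_1
ΔE = -0.212589063 - (-13.605700000)
ΔE = 13.393111 eV

Since this is positive, energy must be absorbed (photon absorption).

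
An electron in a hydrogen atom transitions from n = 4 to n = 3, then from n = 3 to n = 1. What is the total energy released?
12.755 eV

The energy levels of hydrogen are E_n = -13.6057 / n² eV.

First transition (4 → 3):
ΔE₁ = |E_3 - E_4|
ΔE₁ = |-1.511744444 - (-0.850356250)| = 0.661388 eV

Second transition (3 → 1):
ΔE₂ = |E_1 - E_3|
ΔE₂ = |-13.605700000 - (-1.511744444)| = 12.093956 eV

Total energy released:
E_total = ΔE₁ + ΔE₂ = 0.661388 + 12.093956 = 12.755 eV

Note: This equals the direct transition 4 → 1: 12.755 eV ✓
Energy is conserved regardless of the path taken.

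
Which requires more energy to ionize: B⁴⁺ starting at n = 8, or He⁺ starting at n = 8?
B⁴⁺ at n = 8 (E = -5.31473 eV)

Using E_n = -13.6057 Z² / n² eV:

B⁴⁺ (Z = 5) at n = 8:
E = -13.6057 × 5² / 8² = -13.6057 × 25 / 64 = -5.31472656 eV

He⁺ (Z = 2) at n = 8:
E = -13.6057 × 2² / 8² = -13.6057 × 4 / 64 = -0.85035625 eV

Since -5.31472656 eV < -0.85035625 eV,
B⁴⁺ at n = 8 is more tightly bound (requires more energy to ionize).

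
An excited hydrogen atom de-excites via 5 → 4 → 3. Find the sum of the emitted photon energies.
0.968 eV

The energy levels of hydrogen are E_n = -13.6057 / n² eV.

First transition (5 → 4):
ΔE₁ = |E_4 - E_5|
ΔE₁ = |-0.850356250 - (-0.544228000)| = 0.306128 eV

Second transition (4 → 3):
ΔE₂ = |E_3 - E_4|
ΔE₂ = |-1.511744444 - (-0.850356250)| = 0.661388 eV

Total energy released:
E_total = ΔE₁ + ΔE₂ = 0.306128 + 0.661388 = 0.968 eV

Note: This equals the direct transition 5 → 3: 0.968 eV ✓
Energy is conserved regardless of the path taken.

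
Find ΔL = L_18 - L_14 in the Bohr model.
4.22e-34 J·s (or 4ℏ)

In the Bohr model, L_n = nℏ where ℏ = 1.0546e-34 J·s.

L_18 = 18ℏ = 1.8983e-33 J·s
L_14 = 14ℏ = 1.4764e-33 J·s

ΔL = L_18 - L_14 = (18 - 14)ℏ = 4ℏ
ΔL = 4 × 1.0546e-34 J·s = 4.22e-34 J·s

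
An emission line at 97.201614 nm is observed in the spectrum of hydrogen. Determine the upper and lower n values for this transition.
n = 4 → n = 1

First, find the photon energy from the wavelength (hc = 1239.84 eV·nm):
E = hc/λ = 1239.84 eV·nm / 97.201614 nm = 12.755344 eV

The energy levels of hydrogen satisfy E_n = -13.6057 / n² eV, so an emission n_i → n_f releases
ΔE = 13.6057 × (1/n_f² − 1/n_i²) eV.

Setting ΔE equal to the photon energy:
1/n_f² − 1/n_i² = 12.755344 / 13.6057 = 0.93750002

Since 1/n_i² must be positive, we need 1/n_f² > 0.93750002, i.e. n_f ≤ 1. For each allowed n_f, solve n_i = (1/n_f² − 0.93750002)^(−1/2) and check whether it is a whole number:
  n_f = 1: 1/n_i² = 1.00000000 − 0.93750002 = 0.06249998 → n_i = 4.000  → integer, n_i = 4 ✓

Only n_f = 1 gives an integer upper level, n_i = 4.

The transition is from n = 4 to n = 1 (emission).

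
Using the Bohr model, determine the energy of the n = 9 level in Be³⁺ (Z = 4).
-2.688 eV

For hydrogen-like ions, the energy levels scale with Z²:
E_n = -13.6057 Z² / n² eV

For Be³⁺ (Z = 4) at n = 9:
E_9 = -13.6057 × 4² / 9²
E_9 = -13.6057 × 16 / 81
E_9 = -217.6912 / 81
E_9 = -2.688 eV

The energy is 16 times more negative than hydrogen at the same n due to the stronger nuclear charge.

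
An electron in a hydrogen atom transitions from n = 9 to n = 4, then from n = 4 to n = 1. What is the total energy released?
13.4377 eV

The energy levels of hydrogen are E_n = -13.6057 / n² eV.

First transition (9 → 4):
ΔE₁ = |E_4 - E_9|
ΔE₁ = |-0.8503562500 - (-0.1679716049)| = 0.6823846 eV

Second transition (4 → 1):
ΔE₂ = |E_1 - E_4|
ΔE₂ = |-13.6057000000 - (-0.8503562500)| = 12.7553438 eV

Total energy released:
E_total = ΔE₁ + ΔE₂ = 0.6823846 + 12.7553438 = 13.4377 eV

Note: This equals the direct transition 9 → 1: 13.4377 eV ✓
Energy is conserved regardless of the path taken.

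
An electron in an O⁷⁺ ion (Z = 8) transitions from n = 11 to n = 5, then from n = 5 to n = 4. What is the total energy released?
47.23 eV

The energy levels of O⁷⁺ are E_n = -13.6057 × 8² / n² eV.

First transition (11 → 5):
ΔE₁ = |E_5 - E_11|
ΔE₁ = |-34.83059200 - (-7.19640331)| = 27.63419 eV

Second transition (5 → 4):
ΔE₂ = |E_4 - E_5|
ΔE₂ = |-54.42280000 - (-34.83059200)| = 19.59221 eV

Total energy released:
E_total = ΔE₁ + ΔE₂ = 27.63419 + 19.59221 = 47.23 eV

Note: This equals the direct transition 11 → 4: 47.23 eV ✓
Energy is conserved regardless of the path taken.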